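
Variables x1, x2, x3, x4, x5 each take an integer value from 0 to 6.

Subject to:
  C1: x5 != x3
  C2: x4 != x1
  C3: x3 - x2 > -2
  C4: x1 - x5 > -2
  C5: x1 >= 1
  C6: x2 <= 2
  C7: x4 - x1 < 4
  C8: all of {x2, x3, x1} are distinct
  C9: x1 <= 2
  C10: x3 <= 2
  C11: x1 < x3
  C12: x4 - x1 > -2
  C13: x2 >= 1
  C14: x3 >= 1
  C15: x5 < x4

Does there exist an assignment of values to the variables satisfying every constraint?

Unsatisfiable

Constraints 5, 6, 9, 10, 13, and 14 confine each of x2, x3, x1 to the 2 values {1, 2}.
Constraint 8 requires all 3 of them to be distinct, but only 2 values are available — impossible by the pigeonhole principle.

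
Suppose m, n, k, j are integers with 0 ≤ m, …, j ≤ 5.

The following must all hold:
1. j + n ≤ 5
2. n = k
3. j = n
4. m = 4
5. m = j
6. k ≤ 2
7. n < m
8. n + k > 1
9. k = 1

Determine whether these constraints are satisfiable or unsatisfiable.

Constraint 4 fixes m = 4 and constraint 9 fixes k = 1. Constraints 2, 3, and 5 give m = j = n = k, so m = k. But 4 ≠ 1 — contradiction.

Unsatisfiable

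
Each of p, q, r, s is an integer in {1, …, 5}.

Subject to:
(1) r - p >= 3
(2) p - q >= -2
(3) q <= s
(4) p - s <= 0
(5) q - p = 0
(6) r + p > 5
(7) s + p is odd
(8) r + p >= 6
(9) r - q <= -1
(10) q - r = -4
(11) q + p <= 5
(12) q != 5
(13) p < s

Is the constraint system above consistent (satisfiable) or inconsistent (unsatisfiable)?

Unsatisfiable

Constraints 1, 2, and 9 give r − p ≥ 3, p − q ≥ -2, q − r ≥ 1.
Adding all 3 inequalities: the left sides telescope to 0, and the right sides sum to 3 + (-2) + 1 = 2. So 0 ≥ 2, which is false.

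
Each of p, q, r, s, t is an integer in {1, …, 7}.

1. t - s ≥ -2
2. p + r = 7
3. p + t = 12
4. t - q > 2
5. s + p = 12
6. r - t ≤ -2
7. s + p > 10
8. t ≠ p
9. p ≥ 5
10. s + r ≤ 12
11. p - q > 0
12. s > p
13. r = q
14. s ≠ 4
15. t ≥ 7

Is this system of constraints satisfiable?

Setting (p, q, r, s, t) = (5, 2, 2, 7, 7) satisfies everything: constraint 1: t - s = 0; constraint 2: p + r = 7; constraint 3: p + t = 12, and the others follow.

Satisfiable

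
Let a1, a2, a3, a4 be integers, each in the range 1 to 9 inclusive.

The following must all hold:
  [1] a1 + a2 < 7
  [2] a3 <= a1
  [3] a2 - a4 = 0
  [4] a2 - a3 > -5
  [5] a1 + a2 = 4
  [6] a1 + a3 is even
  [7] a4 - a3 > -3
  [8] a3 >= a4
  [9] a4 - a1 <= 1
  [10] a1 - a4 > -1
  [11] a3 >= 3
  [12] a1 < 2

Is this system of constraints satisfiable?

Unsatisfiable

From constraints 2 and 11: a1 ≥ a3 and a3 ≥ 3, so a1 ≥ 3. From constraint 12: a1 ≤ 1. But 1 < 3, so no value of a1 works.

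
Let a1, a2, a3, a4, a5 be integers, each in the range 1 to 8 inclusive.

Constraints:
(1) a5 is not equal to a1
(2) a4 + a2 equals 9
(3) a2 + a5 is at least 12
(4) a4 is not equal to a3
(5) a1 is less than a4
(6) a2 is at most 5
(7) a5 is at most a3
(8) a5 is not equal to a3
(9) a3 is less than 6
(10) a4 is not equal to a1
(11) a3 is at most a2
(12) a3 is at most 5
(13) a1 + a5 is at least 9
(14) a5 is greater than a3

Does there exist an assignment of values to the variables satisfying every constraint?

From constraint 6: a2 ≤ 5. From constraints 7 and 12: a5 ≤ a3 ≤ 5. Hence a2 + a5 ≤ 10. But constraint 3 requires a2 + a5 ≥ 12, and 12 > 10. Contradiction.

Unsatisfiable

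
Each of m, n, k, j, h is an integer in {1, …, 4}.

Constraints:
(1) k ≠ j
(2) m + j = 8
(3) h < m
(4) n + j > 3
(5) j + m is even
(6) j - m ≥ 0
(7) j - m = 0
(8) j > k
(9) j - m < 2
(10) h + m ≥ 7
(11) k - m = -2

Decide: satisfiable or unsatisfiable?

Try m = 4, n = 1, k = 2, j = 4, h = 3.
Check constraint 2: m + j = 8; constraint 4: n + j = 5. The remaining constraints are straightforward to verify.

Satisfiable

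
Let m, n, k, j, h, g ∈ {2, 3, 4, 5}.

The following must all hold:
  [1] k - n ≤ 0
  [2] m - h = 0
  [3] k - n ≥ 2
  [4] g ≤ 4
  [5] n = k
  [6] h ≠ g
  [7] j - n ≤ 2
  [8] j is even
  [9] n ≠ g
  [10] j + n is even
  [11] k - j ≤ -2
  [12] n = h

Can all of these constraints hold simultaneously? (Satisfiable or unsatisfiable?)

Constraints 3, 7, and 11 give k − n ≥ 2, n − j ≥ -2, j − k ≥ 2.
Adding all 3 inequalities: the left sides telescope to 0, and the right sides sum to 2 + (-2) + 2 = 2. So 0 ≥ 2, which is false.

Unsatisfiable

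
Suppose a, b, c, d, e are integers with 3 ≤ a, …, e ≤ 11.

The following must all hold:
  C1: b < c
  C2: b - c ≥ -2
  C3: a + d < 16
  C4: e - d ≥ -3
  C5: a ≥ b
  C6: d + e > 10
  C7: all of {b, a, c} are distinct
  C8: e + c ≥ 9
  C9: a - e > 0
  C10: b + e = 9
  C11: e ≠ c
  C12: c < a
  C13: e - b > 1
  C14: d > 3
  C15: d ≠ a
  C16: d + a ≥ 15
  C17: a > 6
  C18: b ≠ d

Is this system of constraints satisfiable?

Take a = 8, b = 3, c = 4, d = 7, e = 6. Then constraint 2: b - c = -1; constraint 3: a + d = 15, and every other listed constraint is also met.

Satisfiable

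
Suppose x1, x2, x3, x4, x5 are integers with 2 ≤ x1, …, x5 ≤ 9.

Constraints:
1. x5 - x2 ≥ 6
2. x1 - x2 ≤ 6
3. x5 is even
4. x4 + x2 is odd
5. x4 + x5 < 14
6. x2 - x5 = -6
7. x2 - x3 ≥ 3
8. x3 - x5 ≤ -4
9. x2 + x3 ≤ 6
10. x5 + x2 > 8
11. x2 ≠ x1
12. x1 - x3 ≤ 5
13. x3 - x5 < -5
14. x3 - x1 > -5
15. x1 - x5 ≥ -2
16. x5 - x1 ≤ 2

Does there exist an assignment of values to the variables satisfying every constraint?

Constraints 1, 7, 12, and 15 give x2 − x3 ≥ 3, x3 − x1 ≥ -5, x1 − x5 ≥ -2, x5 − x2 ≥ 6.
Adding all 4 inequalities: the left sides telescope to 0, and the right sides sum to 3 + (-5) + (-2) + 6 = 2. So 0 ≥ 2, which is false.

Unsatisfiable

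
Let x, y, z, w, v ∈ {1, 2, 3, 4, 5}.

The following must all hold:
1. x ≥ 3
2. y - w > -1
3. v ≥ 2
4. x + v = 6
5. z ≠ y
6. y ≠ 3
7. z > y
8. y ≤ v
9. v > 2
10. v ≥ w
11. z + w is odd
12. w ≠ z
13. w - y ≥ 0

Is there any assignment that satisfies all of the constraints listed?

Satisfiable

Setting (x, y, z, w, v) = (3, 1, 2, 1, 3) satisfies everything: constraint 2: y - w = 0; constraint 4: x + v = 6, and the others follow.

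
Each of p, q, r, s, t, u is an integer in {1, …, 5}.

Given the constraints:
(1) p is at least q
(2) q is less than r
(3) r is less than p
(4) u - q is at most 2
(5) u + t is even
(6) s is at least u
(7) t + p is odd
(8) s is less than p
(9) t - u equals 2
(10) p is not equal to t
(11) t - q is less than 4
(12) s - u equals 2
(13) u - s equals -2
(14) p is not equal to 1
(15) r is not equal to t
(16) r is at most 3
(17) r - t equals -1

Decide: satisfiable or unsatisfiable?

Setting (p, q, r, s, t, u) = (4, 1, 2, 3, 3, 1) satisfies everything: constraint 4: u - q = 0; constraint 9: t - u = 2, and the others follow.

Satisfiable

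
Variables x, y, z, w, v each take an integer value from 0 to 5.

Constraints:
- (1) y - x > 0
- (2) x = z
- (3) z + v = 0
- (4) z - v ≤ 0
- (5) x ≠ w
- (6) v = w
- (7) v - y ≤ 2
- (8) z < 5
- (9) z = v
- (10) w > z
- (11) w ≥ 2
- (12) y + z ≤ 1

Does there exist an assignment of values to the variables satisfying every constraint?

Unsatisfiable

From constraints 2, 6, and 9, x = z = v = w, so x = w. But constraint 5 says x ≠ w. Contradiction.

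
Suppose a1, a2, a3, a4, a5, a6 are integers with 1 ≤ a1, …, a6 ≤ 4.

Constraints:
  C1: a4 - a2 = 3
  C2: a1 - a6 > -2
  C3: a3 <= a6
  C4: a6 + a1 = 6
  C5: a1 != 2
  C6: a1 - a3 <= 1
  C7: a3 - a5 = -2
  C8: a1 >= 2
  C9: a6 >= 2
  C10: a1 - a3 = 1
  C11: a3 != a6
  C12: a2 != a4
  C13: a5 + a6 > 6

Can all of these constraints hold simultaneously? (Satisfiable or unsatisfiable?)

One satisfying assignment is a1 = 3, a2 = 1, a3 = 2, a4 = 4, a5 = 4, a6 = 3.
For the less obvious constraints — constraint 1: a4 - a2 = 3; constraint 2: a1 - a6 = 0; constraint 4: a6 + a1 = 6 — and the others hold by inspection.

Satisfiable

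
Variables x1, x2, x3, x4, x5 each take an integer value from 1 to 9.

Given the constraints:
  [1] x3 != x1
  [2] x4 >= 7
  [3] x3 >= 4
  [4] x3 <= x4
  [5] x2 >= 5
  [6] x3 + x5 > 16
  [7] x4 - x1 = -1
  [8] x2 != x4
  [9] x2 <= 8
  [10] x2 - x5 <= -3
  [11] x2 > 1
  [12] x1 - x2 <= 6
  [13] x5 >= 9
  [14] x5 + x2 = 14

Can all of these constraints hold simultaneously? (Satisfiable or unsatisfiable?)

Satisfiable

Try x1 = 9, x2 = 5, x3 = 8, x4 = 8, x5 = 9.
Check constraint 6: x3 + x5 = 17; constraint 7: x4 - x1 = -1; constraint 10: x2 - x5 = -4. The remaining constraints are straightforward to verify.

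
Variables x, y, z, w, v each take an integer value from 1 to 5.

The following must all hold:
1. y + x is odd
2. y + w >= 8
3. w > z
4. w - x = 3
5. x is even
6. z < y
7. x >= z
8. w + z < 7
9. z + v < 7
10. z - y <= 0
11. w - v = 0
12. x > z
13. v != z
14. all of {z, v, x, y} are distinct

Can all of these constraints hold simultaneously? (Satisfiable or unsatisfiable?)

One satisfying assignment is x = 2, y = 3, z = 1, w = 5, v = 5.
For the less obvious constraints — constraint 2: y + w = 8; constraint 4: w - x = 3 — and the others hold by inspection.

Satisfiable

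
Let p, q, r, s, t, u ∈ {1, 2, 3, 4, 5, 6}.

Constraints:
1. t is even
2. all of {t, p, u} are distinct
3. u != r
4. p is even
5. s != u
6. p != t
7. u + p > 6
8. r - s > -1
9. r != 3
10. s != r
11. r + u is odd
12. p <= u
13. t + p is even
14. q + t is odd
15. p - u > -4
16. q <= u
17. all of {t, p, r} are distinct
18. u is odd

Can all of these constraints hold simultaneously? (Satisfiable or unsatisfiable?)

Satisfiable

Setting (p, q, r, s, t, u) = (2, 3, 6, 4, 4, 5) satisfies everything: constraint 7: u + p = 7; constraint 8: r - s = 2, and the others follow.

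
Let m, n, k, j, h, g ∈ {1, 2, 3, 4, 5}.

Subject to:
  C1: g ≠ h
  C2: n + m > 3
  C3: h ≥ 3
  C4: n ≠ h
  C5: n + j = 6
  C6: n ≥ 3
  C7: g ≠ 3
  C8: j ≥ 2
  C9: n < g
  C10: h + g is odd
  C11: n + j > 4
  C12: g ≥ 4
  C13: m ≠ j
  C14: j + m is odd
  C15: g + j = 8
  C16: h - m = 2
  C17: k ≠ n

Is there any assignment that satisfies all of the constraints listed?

Satisfiable

The assignment m = 2, n = 3, k = 1, j = 3, h = 4, g = 5 works:
  constraint 2 holds since n + m = 5.
  constraint 5 holds since n + j = 6.
The rest check out directly.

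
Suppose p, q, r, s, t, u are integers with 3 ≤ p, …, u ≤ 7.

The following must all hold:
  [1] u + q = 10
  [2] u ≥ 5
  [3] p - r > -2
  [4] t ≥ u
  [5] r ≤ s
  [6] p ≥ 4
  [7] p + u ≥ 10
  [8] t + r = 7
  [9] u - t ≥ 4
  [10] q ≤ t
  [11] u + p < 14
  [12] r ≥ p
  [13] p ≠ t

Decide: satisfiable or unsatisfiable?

From constraints 2 and 4: t ≥ u ≥ 5. From constraints 6 and 12: r ≥ p ≥ 4. Hence t + r ≥ 9. But constraint 8 requires t + r = 7, and 7 < 9. Contradiction.

Unsatisfiable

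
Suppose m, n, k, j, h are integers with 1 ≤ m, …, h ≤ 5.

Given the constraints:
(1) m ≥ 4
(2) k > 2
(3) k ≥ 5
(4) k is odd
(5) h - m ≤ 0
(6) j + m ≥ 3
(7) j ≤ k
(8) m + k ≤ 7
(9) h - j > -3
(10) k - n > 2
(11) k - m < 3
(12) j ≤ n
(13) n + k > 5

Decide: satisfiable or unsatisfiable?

Unsatisfiable

From constraint 1: m ≥ 4. From constraint 3: k ≥ 5. Hence m + k ≥ 9. But constraint 8 requires m + k ≤ 7, and 7 < 9. Contradiction.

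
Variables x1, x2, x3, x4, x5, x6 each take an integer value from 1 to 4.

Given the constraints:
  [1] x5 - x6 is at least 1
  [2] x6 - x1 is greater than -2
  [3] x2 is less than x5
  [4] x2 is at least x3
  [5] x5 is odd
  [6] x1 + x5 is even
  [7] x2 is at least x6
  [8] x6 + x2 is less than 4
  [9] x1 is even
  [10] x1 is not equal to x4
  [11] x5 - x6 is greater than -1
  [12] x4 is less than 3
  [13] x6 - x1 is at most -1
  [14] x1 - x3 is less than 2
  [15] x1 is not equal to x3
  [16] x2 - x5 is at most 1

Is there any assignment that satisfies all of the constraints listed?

Unsatisfiable

Constraint 9 makes x1 even and constraint 5 makes x5 odd, so x1 + x5 must be odd. Constraint 6 says x1 + x5 is even — contradiction.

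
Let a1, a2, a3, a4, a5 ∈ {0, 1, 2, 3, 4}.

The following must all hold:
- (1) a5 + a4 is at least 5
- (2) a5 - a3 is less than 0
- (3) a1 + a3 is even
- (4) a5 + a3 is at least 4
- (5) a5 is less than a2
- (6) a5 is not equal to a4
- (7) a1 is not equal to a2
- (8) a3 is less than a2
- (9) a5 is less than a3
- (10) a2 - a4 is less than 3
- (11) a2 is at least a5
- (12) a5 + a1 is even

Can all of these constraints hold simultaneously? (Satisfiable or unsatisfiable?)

Take a1 = 1, a2 = 4, a3 = 3, a4 = 4, a5 = 1. Then constraint 1: a5 + a4 = 5; constraint 2: a5 - a3 = -2; constraint 4: a5 + a3 = 4, and every other listed constraint is also met.

Satisfiable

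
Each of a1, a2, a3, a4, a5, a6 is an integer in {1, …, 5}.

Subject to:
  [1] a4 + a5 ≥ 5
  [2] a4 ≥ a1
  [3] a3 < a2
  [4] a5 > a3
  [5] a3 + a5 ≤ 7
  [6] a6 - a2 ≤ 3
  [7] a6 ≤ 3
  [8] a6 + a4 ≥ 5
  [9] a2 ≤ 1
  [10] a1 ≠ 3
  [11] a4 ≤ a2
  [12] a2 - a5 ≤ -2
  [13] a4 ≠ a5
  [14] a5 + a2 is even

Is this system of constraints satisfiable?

Unsatisfiable

From constraint 7: a6 ≤ 3. From constraints 9 and 11: a4 ≤ a2 ≤ 1. Hence a6 + a4 ≤ 4. But constraint 8 requires a6 + a4 ≥ 5, and 5 > 4. Contradiction.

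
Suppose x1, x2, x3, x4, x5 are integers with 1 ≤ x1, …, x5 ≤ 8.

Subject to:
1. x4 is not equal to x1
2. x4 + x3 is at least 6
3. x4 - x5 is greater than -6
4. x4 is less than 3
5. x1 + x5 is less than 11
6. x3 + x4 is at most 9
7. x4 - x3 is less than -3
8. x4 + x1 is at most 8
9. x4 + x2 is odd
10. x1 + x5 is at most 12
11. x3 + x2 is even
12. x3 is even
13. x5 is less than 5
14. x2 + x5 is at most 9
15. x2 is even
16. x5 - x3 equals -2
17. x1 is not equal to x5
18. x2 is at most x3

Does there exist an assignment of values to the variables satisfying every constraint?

One satisfying assignment is x1 = 6, x2 = 4, x3 = 6, x4 = 1, x5 = 4.
For the less obvious constraints — constraint 2: x4 + x3 = 7; constraint 3: x4 - x5 = -3 — and the others hold by inspection.

Satisfiable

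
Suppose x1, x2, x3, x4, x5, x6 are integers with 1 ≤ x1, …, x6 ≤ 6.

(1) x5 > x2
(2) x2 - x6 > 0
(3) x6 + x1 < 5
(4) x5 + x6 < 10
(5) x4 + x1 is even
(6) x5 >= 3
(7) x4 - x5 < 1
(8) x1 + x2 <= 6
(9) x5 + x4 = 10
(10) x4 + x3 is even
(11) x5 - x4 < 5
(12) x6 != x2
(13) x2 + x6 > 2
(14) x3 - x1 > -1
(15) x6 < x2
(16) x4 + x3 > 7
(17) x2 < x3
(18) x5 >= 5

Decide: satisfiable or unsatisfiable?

Setting (x1, x2, x3, x4, x5, x6) = (2, 3, 4, 4, 6, 1) satisfies everything: constraint 2: x2 - x6 = 2; constraint 3: x6 + x1 = 3, and the others follow.

Satisfiable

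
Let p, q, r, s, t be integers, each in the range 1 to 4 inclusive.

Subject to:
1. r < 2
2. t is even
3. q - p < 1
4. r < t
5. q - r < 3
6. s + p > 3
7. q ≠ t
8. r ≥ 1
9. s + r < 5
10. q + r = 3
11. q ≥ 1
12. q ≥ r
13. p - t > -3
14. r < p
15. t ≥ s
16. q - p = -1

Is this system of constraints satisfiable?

The assignment p = 3, q = 2, r = 1, s = 2, t = 4 works:
  constraint 3 holds since q - p = -1.
  constraint 5 holds since q - r = 1.
The rest check out directly.

Satisfiable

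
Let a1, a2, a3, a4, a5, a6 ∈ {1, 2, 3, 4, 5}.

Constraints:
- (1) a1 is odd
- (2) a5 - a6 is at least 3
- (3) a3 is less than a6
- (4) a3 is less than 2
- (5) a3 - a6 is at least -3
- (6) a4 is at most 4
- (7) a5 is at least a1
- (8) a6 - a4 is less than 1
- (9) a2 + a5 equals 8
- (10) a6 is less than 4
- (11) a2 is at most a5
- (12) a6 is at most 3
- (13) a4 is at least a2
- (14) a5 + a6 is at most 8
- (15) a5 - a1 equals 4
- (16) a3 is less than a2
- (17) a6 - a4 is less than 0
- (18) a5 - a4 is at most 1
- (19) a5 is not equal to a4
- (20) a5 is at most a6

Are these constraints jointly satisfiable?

Unsatisfiable

From constraints 6 and 13: a2 ≤ a4 ≤ 4. From constraints 12 and 20: a5 ≤ a6 ≤ 3. Hence a2 + a5 ≤ 7. But constraint 9 requires a2 + a5 = 8, and 8 > 7. Contradiction.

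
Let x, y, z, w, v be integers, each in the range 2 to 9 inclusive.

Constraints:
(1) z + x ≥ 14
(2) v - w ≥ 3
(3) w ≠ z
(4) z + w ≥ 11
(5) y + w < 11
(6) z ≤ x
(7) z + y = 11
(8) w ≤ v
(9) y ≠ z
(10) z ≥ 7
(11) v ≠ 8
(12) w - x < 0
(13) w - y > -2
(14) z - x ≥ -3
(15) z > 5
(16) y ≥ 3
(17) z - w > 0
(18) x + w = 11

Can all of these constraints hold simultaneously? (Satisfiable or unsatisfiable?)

One satisfying assignment is x = 7, y = 4, z = 7, w = 4, v = 9.
For the less obvious constraints — constraint 1: z + x = 14; constraint 2: v - w = 5 — and the others hold by inspection.

Satisfiable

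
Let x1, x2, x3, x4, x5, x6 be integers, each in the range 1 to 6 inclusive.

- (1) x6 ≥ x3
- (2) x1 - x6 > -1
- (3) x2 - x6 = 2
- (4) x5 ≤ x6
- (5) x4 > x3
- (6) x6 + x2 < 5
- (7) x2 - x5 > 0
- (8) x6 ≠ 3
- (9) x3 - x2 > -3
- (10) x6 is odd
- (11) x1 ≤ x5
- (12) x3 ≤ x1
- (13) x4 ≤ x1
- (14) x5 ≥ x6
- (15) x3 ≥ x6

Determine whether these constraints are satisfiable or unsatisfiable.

Constraints 4, 5, 11, 13, and 15 give x3 < x4, x4 ≤ x1, x1 ≤ x5, x5 ≤ x6, x6 ≤ x3. Chaining: x3 < x4 ≤ x1 ≤ x5 ≤ x6 ≤ x3, which forces x3 < x3 — impossible.

Unsatisfiable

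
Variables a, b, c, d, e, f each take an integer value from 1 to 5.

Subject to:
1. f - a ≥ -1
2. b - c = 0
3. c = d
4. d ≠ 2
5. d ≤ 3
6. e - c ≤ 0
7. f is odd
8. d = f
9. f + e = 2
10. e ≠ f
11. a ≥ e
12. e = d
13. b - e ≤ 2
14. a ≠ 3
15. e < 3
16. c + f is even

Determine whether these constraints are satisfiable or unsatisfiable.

From constraints 8 and 12, e = d = f, so e = f. But constraint 10 says e ≠ f. Contradiction.

Unsatisfiable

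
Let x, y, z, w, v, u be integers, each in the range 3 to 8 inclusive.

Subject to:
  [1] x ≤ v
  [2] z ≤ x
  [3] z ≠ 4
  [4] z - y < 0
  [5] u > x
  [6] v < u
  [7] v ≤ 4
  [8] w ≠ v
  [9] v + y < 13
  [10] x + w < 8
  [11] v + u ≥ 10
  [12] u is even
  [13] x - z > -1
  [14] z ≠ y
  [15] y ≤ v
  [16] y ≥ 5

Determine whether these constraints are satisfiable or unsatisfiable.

From constraints 15 and 16: v ≥ y and y ≥ 5, so v ≥ 5. From constraint 7: v ≤ 4. But 4 < 5, so no value of v works.

Unsatisfiable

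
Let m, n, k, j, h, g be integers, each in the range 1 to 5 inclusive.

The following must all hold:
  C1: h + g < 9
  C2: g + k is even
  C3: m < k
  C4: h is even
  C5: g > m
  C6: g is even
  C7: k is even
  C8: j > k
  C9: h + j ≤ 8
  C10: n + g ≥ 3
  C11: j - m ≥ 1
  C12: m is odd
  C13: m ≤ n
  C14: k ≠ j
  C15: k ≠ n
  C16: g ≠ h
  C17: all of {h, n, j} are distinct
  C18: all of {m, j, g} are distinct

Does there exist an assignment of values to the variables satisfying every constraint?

One satisfying assignment is m = 1, n = 1, k = 2, j = 3, h = 4, g = 2.
For the less obvious constraints — constraint 1: h + g = 6; constraint 9: h + j = 7 — and the others hold by inspection.

Satisfiable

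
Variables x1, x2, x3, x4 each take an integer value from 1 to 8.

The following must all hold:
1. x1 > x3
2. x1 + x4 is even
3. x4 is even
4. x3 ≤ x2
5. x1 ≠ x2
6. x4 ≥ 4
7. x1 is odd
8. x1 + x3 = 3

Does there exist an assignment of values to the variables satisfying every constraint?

Unsatisfiable

Constraint 7 makes x1 odd and constraint 3 makes x4 even, so x1 + x4 must be odd. Constraint 2 says x1 + x4 is even — contradiction.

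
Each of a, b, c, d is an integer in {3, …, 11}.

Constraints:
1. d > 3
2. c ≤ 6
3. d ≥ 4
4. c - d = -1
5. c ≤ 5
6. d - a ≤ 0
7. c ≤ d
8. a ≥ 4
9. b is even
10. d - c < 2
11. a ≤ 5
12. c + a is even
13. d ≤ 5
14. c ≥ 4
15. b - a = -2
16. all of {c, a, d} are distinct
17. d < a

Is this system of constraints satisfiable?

Constraints 3, 5, 8, 11, 13, and 14 confine each of c, a, d to the 2 values {4, 5}.
Constraint 16 requires all 3 of them to be distinct, but only 2 values are available — impossible by the pigeonhole principle.

Unsatisfiable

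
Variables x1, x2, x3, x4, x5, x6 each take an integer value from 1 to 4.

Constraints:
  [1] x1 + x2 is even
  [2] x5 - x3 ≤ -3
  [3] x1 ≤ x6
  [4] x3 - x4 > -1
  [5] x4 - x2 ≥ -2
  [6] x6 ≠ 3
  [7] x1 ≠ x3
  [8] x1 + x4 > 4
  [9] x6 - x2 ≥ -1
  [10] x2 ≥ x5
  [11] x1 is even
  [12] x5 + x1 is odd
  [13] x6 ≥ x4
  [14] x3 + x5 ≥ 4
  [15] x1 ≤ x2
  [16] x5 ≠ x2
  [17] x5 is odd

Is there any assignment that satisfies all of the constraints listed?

Take x1 = 2, x2 = 4, x3 = 4, x4 = 4, x5 = 1, x6 = 4. Then constraint 2: x5 - x3 = -3; constraint 4: x3 - x4 = 0; constraint 5: x4 - x2 = 0, and every other listed constraint is also met.

Satisfiable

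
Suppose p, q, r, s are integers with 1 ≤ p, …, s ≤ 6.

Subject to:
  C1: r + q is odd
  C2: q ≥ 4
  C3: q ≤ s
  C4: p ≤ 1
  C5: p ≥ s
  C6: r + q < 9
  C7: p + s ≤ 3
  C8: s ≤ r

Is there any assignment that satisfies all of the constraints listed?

Unsatisfiable

From constraints 2 and 3: s ≥ q and q ≥ 4, so s ≥ 4. From constraints 4 and 5: s ≤ p and p ≤ 1, so s ≤ 1. But 1 < 4, so no value of s works.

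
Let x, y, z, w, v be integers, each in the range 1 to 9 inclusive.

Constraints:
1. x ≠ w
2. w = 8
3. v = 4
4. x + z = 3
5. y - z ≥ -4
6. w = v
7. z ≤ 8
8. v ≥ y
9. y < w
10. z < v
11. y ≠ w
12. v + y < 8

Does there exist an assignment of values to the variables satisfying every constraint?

Constraint 2 fixes w = 8 and constraint 3 fixes v = 4, but constraint 6 requires w = v. Since 8 ≠ 4, contradiction.

Unsatisfiable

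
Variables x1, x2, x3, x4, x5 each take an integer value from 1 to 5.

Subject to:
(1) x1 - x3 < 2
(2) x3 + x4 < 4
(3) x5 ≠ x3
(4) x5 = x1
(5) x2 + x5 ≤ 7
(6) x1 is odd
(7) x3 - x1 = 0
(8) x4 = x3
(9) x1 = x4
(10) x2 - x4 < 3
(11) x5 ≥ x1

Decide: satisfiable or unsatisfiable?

Unsatisfiable

From constraints 4, 8, and 9, x5 = x1 = x4 = x3, so x5 = x3. But constraint 3 says x5 ≠ x3. Contradiction.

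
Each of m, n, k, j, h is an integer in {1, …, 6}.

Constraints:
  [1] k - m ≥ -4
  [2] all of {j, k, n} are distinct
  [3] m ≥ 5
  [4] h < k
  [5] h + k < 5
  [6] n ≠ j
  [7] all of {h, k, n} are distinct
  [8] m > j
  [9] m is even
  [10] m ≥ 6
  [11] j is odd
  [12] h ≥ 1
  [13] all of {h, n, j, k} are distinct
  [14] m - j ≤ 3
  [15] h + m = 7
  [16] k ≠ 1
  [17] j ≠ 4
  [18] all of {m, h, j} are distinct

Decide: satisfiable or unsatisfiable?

Take m = 6, n = 4, k = 3, j = 5, h = 1. Then constraint 1: k - m = -3; constraint 5: h + k = 4; constraint 14: m - j = 1, and every other listed constraint is also met.

Satisfiable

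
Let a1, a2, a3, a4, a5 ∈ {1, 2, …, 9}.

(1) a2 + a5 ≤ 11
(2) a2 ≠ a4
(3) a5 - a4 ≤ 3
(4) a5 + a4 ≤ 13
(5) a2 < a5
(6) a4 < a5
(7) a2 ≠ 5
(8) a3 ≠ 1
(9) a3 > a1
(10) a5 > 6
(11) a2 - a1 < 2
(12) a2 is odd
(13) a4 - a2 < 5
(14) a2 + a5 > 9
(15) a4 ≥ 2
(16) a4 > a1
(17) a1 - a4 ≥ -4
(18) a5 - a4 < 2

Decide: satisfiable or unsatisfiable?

Satisfiable

Setting (a1, a2, a3, a4, a5) = (4, 3, 7, 6, 7) satisfies everything: constraint 1: a2 + a5 = 10; constraint 3: a5 - a4 = 1; constraint 4: a5 + a4 = 13, and the others follow.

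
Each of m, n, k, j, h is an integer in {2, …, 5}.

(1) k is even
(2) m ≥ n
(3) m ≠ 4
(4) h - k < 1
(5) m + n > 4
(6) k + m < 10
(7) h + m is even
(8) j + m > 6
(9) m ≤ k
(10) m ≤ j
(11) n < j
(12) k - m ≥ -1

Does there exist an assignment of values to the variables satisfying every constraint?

One satisfying assignment is m = 3, n = 3, k = 4, j = 4, h = 3.
For the less obvious constraints — constraint 4: h - k = -1; constraint 5: m + n = 6; constraint 6: k + m = 7 — and the others hold by inspection.

Satisfiable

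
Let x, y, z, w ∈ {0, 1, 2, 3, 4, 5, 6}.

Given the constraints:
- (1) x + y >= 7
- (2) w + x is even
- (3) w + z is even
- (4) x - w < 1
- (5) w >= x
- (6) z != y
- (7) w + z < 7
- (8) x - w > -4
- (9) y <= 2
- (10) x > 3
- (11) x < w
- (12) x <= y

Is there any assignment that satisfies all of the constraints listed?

From constraint 10: x ≥ 4. From constraints 9 and 12: x ≤ y and y ≤ 2, so x ≤ 2. But 2 < 4, so no value of x works.

Unsatisfiable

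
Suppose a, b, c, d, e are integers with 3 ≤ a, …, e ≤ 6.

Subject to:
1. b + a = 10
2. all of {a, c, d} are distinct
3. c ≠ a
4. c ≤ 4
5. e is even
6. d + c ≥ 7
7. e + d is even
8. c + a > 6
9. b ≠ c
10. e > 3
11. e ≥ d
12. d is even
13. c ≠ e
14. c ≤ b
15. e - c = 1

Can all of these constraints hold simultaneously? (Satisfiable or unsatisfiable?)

Satisfiable

Setting (a, b, c, d, e) = (5, 5, 3, 4, 4) satisfies everything: constraint 1: b + a = 10; constraint 6: d + c = 7, and the others follow.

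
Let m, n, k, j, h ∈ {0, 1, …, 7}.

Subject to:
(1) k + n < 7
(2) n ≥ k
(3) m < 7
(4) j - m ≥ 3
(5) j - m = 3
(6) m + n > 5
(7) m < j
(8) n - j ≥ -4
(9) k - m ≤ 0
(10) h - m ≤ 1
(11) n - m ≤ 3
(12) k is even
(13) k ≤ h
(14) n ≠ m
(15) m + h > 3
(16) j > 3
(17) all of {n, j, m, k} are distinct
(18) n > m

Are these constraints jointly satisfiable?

Satisfiable

Setting (m, n, k, j, h) = (3, 4, 0, 6, 3) satisfies everything: constraint 1: k + n = 4; constraint 4: j - m = 3; constraint 5: j - m = 3, and the others follow.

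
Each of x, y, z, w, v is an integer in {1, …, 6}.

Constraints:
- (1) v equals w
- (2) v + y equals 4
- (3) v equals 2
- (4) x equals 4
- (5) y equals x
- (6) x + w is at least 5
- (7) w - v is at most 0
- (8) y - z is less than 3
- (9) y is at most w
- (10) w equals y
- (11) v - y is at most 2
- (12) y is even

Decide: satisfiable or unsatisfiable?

Unsatisfiable

Constraint 3 fixes v = 2 and constraint 4 fixes x = 4. Constraints 1, 5, and 10 give v = w = y = x, so v = x. But 2 ≠ 4 — contradiction.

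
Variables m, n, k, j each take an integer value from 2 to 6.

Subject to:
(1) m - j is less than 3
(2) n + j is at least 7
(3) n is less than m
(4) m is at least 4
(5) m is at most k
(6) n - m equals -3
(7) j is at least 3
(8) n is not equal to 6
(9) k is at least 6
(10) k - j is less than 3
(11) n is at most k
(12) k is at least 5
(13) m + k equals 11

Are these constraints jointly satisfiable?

Satisfiable

Setting (m, n, k, j) = (5, 2, 6, 5) satisfies everything: constraint 1: m - j = 0; constraint 2: n + j = 7, and the others follow.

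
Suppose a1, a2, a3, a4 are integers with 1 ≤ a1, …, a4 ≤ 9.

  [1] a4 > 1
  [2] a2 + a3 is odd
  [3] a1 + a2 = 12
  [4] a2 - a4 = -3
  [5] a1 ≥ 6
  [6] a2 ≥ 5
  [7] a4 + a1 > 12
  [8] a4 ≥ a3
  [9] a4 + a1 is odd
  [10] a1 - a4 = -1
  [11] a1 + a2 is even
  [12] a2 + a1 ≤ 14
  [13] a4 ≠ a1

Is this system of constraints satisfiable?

Satisfiable

Setting (a1, a2, a3, a4) = (7, 5, 8, 8) satisfies everything: constraint 3: a1 + a2 = 12; constraint 4: a2 - a4 = -3; constraint 7: a4 + a1 = 15, and the others follow.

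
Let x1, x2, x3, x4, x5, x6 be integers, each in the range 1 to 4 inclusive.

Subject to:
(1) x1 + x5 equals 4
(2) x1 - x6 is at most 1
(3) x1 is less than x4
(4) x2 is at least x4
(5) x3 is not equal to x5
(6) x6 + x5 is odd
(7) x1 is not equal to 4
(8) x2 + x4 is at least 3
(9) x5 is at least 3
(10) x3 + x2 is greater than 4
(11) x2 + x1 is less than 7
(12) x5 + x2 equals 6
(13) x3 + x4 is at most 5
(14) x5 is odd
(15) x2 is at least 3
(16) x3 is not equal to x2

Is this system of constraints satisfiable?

Satisfiable

The assignment x1 = 1, x2 = 3, x3 = 2, x4 = 2, x5 = 3, x6 = 2 works:
  constraint 1 holds since x1 + x5 = 4.
  constraint 2 holds since x1 - x6 = -1.
The rest check out directly.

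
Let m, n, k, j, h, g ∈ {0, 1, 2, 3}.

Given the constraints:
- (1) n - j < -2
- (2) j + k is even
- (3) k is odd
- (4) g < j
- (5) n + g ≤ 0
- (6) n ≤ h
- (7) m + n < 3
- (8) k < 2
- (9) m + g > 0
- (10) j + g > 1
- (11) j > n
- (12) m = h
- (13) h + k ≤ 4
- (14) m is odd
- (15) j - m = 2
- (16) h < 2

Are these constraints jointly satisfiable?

Satisfiable

One satisfying assignment is m = 1, n = 0, k = 1, j = 3, h = 1, g = 0.
For the less obvious constraints — constraint 1: n - j = -3; constraint 5: n + g = 0; constraint 7: m + n = 1 — and the others hold by inspection.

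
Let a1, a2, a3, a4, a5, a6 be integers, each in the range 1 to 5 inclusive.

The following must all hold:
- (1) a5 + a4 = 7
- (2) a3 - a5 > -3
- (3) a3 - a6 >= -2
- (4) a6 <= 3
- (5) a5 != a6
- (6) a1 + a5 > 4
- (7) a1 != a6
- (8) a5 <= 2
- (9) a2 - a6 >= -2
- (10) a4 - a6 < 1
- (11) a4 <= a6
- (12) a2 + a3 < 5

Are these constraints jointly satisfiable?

Unsatisfiable

From constraint 8: a5 ≤ 2. From constraints 4 and 11: a4 ≤ a6 ≤ 3. Hence a5 + a4 ≤ 5. But constraint 1 requires a5 + a4 = 7, and 7 > 5. Contradiction.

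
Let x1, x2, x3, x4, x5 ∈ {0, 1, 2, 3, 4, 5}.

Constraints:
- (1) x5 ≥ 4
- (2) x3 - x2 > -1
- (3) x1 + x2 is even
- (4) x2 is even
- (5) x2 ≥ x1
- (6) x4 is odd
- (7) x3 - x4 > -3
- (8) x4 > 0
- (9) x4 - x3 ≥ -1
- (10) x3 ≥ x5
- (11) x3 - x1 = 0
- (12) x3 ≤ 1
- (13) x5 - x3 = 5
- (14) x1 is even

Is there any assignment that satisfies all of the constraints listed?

Unsatisfiable

From constraint 1: x5 ≥ 4. From constraints 10 and 12: x5 ≤ x3 and x3 ≤ 1, so x5 ≤ 1. But 1 < 4, so no value of x5 works.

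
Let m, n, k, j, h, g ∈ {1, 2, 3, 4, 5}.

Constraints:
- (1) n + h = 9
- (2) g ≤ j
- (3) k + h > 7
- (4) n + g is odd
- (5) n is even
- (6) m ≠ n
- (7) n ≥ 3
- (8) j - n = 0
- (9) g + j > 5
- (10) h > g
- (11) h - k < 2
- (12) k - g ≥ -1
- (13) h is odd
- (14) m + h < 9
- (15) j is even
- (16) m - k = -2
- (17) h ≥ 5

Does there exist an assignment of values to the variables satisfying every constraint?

Satisfiable

Setting (m, n, k, j, h, g) = (3, 4, 5, 4, 5, 3) satisfies everything: constraint 1: n + h = 9; constraint 3: k + h = 10, and the others follow.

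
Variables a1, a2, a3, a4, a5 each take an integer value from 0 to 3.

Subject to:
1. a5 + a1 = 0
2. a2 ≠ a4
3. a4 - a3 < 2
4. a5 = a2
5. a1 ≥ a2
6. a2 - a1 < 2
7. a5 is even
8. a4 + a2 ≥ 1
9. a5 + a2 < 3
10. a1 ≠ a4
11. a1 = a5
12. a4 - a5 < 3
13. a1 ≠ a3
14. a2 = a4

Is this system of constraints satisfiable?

From constraints 4, 11, and 14, a1 = a5 = a2 = a4, so a1 = a4. But constraint 10 says a1 ≠ a4. Contradiction.

Unsatisfiable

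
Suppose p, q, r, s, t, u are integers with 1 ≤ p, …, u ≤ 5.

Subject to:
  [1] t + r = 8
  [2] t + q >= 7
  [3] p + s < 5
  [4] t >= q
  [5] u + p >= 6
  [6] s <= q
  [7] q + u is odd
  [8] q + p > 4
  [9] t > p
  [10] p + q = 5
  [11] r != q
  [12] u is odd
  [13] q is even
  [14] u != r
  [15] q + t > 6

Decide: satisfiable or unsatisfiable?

Satisfiable

The assignment p = 1, q = 4, r = 3, s = 1, t = 5, u = 5 works:
  constraint 1 holds since t + r = 8.
  constraint 2 holds since t + q = 9.
  constraint 3 holds since p + s = 2.
The rest check out directly.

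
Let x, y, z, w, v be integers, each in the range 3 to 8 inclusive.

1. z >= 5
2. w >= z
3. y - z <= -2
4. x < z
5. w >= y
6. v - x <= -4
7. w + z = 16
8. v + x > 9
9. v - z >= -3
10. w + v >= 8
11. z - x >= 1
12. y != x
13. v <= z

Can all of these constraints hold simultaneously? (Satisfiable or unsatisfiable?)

Constraints 6, 9, and 11 give v − z ≥ -3, z − x ≥ 1, x − v ≥ 4.
Adding all 3 inequalities: the left sides telescope to 0, and the right sides sum to (-3) + 1 + 4 = 2. So 0 ≥ 2, which is false.

Unsatisfiable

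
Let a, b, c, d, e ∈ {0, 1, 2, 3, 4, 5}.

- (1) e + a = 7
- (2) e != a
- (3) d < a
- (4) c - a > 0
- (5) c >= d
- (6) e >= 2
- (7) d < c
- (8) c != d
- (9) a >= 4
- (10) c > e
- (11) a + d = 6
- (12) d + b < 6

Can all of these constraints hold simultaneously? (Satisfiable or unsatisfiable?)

Take a = 4, b = 2, c = 5, d = 2, e = 3. Then constraint 1: e + a = 7; constraint 4: c - a = 1, and every other listed constraint is also met.

Satisfiable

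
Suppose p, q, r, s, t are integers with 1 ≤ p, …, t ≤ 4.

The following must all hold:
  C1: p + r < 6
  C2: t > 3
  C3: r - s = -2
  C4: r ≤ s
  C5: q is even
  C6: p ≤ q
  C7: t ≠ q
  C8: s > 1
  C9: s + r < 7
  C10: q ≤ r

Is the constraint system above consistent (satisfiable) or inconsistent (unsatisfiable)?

Try p = 1, q = 2, r = 2, s = 4, t = 4.
Check constraint 1: p + r = 3; constraint 3: r - s = -2; constraint 9: s + r = 6. The remaining constraints are straightforward to verify.

Satisfiable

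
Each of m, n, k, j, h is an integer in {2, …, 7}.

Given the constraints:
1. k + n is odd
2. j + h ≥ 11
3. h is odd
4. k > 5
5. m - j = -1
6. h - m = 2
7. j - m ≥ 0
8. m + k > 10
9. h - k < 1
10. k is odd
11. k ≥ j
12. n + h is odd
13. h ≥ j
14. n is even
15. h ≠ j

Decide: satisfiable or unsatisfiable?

Take m = 5, n = 6, k = 7, j = 6, h = 7. Then constraint 2: j + h = 13; constraint 5: m - j = -1; constraint 6: h - m = 2, and every other listed constraint is also met.

Satisfiable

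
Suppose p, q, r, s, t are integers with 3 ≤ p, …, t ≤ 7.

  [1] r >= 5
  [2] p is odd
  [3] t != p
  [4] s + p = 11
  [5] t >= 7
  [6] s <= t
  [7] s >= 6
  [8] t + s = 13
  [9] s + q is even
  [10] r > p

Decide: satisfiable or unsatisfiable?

Satisfiable

Take p = 5, q = 6, r = 6, s = 6, t = 7. Then constraint 2: p = 5 is odd; constraint 4: s + p = 11; constraint 8: t + s = 13, and every other listed constraint is also met.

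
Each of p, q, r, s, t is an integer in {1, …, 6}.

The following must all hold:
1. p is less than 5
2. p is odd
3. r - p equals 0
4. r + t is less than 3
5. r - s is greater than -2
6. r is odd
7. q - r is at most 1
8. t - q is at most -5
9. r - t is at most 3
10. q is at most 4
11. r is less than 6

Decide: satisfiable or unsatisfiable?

Unsatisfiable

Constraints 7, 8, and 9 give t − r ≥ -3, r − q ≥ -1, q − t ≥ 5.
Adding all 3 inequalities: the left sides telescope to 0, and the right sides sum to (-3) + (-1) + 5 = 1. So 0 ≥ 1, which is false.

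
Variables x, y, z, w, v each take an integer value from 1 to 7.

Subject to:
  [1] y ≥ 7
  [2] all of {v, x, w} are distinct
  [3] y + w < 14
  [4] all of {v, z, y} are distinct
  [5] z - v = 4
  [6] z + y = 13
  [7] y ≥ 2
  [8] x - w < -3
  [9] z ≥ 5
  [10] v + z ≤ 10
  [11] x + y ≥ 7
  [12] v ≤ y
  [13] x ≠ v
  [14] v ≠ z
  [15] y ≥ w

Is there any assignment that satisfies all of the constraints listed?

Satisfiable

Try x = 1, y = 7, z = 6, w = 6, v = 2.
Check constraint 3: y + w = 13; constraint 5: z - v = 4. The remaining constraints are straightforward to verify.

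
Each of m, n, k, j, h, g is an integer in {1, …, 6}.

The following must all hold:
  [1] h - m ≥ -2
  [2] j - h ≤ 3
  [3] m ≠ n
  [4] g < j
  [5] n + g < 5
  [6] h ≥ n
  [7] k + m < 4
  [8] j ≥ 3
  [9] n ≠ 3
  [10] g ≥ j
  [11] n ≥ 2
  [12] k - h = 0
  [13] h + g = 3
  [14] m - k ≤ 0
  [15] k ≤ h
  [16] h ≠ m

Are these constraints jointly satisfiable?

Unsatisfiable

From constraints 6 and 11: h ≥ n ≥ 2. From constraints 8 and 10: g ≥ j ≥ 3. Hence h + g ≥ 5. But constraint 13 requires h + g = 3, and 3 < 5. Contradiction.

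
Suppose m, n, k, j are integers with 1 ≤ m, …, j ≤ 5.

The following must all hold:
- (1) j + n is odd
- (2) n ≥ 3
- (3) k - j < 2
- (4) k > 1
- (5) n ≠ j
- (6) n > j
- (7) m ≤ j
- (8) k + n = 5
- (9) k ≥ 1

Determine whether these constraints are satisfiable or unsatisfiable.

The assignment m = 1, n = 3, k = 2, j = 2 works:
  constraint 1 holds since j + n = 5 is odd.
  constraint 3 holds since k - j = 0.
  constraint 8 holds since k + n = 5.
The rest check out directly.

Satisfiable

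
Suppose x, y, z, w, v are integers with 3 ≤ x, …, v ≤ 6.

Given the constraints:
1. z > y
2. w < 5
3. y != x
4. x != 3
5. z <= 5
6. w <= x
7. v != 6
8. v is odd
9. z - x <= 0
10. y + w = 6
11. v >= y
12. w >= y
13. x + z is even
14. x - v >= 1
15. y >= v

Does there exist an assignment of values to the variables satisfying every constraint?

Setting (x, y, z, w, v) = (5, 3, 5, 3, 3) satisfies everything: constraint 9: z - x = 0; constraint 10: y + w = 6, and the others follow.

Satisfiable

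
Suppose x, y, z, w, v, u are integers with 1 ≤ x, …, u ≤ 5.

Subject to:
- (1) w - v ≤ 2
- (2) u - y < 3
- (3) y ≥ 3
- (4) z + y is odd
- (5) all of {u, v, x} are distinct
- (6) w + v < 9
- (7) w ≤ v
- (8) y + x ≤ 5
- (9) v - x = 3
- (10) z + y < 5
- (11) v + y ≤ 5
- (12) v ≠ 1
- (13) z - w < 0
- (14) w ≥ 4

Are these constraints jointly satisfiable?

From constraints 7 and 14: v ≥ w ≥ 4. From constraint 3: y ≥ 3. Hence v + y ≥ 7. But constraint 11 requires v + y ≤ 5, and 5 < 7. Contradiction.

Unsatisfiable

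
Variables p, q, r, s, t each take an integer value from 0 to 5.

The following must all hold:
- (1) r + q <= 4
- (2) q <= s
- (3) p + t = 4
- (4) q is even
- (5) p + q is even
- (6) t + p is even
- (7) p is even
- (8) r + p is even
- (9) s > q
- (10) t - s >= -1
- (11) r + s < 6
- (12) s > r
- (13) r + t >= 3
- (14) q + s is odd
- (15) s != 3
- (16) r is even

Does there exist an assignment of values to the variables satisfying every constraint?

Take p = 0, q = 4, r = 0, s = 5, t = 4. Then constraint 1: r + q = 4; constraint 3: p + t = 4, and every other listed constraint is also met.

Satisfiable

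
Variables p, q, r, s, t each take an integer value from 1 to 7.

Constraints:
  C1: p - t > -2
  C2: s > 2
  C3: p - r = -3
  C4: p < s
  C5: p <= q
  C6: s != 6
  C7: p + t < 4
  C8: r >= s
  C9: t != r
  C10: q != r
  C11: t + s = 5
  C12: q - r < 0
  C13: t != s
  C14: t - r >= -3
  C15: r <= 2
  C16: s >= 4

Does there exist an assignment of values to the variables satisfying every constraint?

Unsatisfiable

From constraints 8 and 16: r ≥ s and s ≥ 4, so r ≥ 4. From constraint 15: r ≤ 2. But 2 < 4, so no value of r works.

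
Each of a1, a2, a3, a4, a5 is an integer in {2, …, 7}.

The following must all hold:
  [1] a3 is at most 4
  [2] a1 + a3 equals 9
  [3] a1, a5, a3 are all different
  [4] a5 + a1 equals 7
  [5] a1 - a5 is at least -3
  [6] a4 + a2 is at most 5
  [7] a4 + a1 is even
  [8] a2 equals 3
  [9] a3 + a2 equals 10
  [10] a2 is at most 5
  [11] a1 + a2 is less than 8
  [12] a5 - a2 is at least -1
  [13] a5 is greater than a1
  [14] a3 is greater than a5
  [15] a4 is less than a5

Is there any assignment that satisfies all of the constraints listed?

Unsatisfiable

From constraint 1: a3 ≤ 4. From constraint 10: a2 ≤ 5. Hence a3 + a2 ≤ 9. But constraint 9 requires a3 + a2 = 10, and 10 > 9. Contradiction.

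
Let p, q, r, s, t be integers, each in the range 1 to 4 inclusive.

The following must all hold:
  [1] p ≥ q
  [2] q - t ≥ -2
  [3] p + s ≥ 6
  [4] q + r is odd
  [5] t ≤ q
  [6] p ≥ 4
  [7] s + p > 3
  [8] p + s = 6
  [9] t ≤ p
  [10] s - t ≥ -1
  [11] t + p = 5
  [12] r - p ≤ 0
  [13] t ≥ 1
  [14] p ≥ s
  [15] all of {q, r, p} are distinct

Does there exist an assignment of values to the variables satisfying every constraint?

Satisfiable

The assignment p = 4, q = 2, r = 1, s = 2, t = 1 works:
  constraint 2 holds since q - t = 1.
  constraint 3 holds since p + s = 6.
The rest check out directly.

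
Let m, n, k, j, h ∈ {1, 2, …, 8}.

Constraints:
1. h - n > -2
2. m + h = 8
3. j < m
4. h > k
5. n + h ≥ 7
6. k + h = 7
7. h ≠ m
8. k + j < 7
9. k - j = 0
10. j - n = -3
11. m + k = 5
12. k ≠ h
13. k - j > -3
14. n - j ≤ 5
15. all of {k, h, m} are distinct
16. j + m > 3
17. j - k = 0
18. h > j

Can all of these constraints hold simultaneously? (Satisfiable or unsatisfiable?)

Take m = 3, n = 5, k = 2, j = 2, h = 5. Then constraint 1: h - n = 0; constraint 2: m + h = 8, and every other listed constraint is also met.

Satisfiable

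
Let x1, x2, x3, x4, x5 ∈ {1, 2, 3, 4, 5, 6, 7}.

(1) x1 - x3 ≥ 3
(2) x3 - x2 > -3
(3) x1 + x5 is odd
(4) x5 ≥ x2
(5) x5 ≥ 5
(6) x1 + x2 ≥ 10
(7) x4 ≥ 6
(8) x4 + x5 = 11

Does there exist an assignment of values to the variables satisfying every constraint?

Try x1 = 6, x2 = 5, x3 = 3, x4 = 6, x5 = 5.
Check constraint 1: x1 - x3 = 3; constraint 2: x3 - x2 = -2; constraint 6: x1 + x2 = 11. The remaining constraints are straightforward to verify.

Satisfiable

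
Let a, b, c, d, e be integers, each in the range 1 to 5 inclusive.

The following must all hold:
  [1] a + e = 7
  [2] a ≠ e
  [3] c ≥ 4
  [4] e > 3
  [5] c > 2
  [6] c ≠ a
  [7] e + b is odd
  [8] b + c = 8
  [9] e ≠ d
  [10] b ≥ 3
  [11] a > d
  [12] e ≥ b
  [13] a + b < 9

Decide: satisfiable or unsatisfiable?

Satisfiable

Take a = 3, b = 3, c = 5, d = 1, e = 4. Then constraint 1: a + e = 7; constraint 8: b + c = 8; constraint 13: a + b = 6, and every other listed constraint is also met.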